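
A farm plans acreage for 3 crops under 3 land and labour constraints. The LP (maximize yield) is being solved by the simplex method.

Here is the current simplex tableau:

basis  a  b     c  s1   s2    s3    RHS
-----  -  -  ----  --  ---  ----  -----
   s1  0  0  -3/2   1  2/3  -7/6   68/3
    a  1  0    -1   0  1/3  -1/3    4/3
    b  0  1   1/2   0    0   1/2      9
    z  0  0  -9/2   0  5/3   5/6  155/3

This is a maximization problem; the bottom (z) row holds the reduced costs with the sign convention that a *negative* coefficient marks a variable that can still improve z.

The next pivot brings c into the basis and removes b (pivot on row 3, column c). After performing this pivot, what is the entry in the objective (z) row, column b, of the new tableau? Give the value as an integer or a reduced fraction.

9

Pivot element is row 3, column c: 1/2.
Normalize row 3: new (row 3, b) = 1/(1/2) = 2.
z-row ← z-row − (-9/2)·(new row 3): 0 − (-9/2)·2 = 9.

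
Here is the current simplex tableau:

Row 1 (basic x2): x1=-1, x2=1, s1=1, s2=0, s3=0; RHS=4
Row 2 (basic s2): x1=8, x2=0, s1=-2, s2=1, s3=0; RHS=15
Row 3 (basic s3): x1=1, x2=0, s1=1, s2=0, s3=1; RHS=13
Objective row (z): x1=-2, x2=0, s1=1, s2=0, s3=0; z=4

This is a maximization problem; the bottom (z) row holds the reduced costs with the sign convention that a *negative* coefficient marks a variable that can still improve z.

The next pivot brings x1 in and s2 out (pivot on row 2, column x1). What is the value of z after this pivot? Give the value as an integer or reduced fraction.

31/4

Minimum ratio for x1: 15/8 = 15/8.
z changes by −(z-row coeff of x1)·ratio = −(-2)·(15/8) = 15/4.
New z = 4 + (15/4) = 31/4.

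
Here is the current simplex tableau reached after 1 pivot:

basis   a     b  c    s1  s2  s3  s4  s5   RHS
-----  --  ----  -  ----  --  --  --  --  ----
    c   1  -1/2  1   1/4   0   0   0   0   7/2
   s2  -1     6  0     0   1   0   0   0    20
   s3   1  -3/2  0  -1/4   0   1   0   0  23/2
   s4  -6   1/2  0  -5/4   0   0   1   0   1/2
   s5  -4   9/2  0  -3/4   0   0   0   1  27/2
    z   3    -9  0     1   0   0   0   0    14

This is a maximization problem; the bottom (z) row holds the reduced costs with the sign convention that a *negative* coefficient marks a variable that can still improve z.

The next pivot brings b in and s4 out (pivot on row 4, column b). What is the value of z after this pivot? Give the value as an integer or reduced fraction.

23

Minimum ratio for b: (1/2)/(1/2) = 1.
z changes by −(z-row coeff of b)·ratio = −(-9)·1 = 9.
New z = 14 + 9 = 23.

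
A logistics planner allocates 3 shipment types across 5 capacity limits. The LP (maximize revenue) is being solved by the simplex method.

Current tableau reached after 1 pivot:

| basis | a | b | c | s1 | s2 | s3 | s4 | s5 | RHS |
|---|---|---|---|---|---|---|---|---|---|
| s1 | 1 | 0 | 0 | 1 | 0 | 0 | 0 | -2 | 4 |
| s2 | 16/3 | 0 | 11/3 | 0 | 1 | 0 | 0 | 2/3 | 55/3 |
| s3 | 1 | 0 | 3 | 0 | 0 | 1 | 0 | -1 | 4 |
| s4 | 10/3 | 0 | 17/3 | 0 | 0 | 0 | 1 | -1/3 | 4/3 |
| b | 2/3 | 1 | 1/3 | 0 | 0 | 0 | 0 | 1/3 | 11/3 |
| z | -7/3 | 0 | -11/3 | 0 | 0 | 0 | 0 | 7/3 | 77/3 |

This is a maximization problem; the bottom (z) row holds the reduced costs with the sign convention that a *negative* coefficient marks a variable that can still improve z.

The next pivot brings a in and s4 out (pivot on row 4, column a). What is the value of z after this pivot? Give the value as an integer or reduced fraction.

133/5

Minimum ratio for a: (4/3)/(10/3) = 2/5.
z changes by −(z-row coeff of a)·ratio = −(-7/3)·(2/5) = 14/15.
New z = 77/3 + (14/15) = 133/5.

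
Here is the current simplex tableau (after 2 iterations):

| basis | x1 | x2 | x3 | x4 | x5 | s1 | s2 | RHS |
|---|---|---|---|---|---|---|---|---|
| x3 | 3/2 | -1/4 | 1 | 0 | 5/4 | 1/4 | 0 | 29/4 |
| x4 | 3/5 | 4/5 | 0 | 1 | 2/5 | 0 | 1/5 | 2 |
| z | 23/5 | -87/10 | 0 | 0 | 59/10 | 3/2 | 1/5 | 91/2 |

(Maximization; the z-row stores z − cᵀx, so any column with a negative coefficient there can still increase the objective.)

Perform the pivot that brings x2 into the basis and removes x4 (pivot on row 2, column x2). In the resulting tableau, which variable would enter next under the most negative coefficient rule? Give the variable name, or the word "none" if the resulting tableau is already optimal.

Pivot element 4/5. New z-row = old z-row − (-87/10)·(row 2/(4/5)).
Updated z-row coefficients: x1: 89/8, x2: 0, x3: 0, x4: 87/8, x5: 41/4, s1: 3/2, s2: 19/8.
No coefficient is strictly negative; the tableau after this pivot is optimal.

none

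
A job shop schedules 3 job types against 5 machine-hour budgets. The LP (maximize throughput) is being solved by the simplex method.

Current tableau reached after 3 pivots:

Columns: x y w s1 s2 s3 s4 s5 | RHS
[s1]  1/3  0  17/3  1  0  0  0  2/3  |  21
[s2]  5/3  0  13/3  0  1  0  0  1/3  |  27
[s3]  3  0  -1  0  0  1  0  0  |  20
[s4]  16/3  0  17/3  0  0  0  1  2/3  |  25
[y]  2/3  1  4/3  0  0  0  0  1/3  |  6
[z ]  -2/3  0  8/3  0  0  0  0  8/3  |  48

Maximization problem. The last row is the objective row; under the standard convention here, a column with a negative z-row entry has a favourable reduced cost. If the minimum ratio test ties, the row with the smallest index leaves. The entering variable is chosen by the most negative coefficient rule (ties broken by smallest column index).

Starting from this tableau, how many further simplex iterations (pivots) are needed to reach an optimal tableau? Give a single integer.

pivot: x in, s4 out → z = 409/8
No improving column remains; optimal.

1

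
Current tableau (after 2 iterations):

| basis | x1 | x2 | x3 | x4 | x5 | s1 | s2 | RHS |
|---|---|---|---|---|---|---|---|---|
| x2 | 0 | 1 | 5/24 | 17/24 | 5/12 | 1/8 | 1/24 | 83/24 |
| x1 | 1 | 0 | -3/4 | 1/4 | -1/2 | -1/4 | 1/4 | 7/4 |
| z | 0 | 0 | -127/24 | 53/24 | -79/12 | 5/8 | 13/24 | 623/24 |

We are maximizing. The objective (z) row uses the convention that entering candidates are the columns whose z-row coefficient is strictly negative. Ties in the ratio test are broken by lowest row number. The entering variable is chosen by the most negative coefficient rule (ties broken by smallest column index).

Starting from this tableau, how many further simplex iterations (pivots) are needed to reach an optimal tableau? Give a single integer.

pivot: x5 in, x2 out → z = 403/5
pivot: x3 in, x5 out → z = 569/5
No improving column remains; optimal.

2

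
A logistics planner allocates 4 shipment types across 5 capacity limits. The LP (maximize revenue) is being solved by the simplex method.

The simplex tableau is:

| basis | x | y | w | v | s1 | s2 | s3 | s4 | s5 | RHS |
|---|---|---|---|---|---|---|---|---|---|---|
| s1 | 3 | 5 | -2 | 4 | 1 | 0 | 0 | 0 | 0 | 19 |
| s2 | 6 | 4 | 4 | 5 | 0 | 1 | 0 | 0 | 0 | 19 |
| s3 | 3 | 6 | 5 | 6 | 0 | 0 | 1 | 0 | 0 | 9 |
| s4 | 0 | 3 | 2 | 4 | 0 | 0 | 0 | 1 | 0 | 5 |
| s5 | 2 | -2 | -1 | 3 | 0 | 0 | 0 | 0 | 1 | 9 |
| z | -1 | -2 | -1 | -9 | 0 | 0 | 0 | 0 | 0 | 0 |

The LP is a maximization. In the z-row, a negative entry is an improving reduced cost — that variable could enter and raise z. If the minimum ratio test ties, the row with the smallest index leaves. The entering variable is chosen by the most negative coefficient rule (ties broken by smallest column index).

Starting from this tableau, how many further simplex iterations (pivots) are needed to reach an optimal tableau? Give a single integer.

pivot: v in, s4 out → z = 45/4
pivot: x in, s3 out → z = 47/4
No improving column remains; optimal.

2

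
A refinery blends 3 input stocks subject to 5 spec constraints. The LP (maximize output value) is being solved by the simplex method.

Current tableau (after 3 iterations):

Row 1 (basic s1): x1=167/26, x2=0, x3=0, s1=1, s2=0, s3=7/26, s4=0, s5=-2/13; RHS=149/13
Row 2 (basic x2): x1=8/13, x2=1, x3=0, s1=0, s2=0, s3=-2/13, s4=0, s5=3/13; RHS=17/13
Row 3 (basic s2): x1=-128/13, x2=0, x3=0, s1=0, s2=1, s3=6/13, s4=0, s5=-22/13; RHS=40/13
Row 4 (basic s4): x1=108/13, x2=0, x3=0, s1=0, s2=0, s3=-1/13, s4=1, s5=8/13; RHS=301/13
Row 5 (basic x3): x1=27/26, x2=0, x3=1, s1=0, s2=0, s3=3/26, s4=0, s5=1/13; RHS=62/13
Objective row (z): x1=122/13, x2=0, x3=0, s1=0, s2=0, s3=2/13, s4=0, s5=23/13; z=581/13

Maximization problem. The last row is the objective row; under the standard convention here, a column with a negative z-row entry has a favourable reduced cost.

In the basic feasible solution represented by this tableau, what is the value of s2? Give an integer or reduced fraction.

40/13

s2 is basic (row 3); its value is the RHS of that row: 40/13.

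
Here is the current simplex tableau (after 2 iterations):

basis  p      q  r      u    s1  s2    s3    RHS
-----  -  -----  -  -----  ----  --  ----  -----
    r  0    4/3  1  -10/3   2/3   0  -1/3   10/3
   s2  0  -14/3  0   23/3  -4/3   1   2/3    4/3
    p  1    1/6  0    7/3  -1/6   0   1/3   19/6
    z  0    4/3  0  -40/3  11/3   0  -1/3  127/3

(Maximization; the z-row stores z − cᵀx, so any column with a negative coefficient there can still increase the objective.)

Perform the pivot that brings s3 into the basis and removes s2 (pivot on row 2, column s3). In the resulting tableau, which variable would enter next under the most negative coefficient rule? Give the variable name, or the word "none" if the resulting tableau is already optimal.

u

Pivot element 2/3. New z-row = old z-row − (-1/3)·(row 2/(2/3)).
Updated z-row coefficients: p: 0, q: -1, r: 0, u: -19/2, s1: 3, s2: 1/2, s3: 0.
The most negative is -19/2 in column u, so u would enter next.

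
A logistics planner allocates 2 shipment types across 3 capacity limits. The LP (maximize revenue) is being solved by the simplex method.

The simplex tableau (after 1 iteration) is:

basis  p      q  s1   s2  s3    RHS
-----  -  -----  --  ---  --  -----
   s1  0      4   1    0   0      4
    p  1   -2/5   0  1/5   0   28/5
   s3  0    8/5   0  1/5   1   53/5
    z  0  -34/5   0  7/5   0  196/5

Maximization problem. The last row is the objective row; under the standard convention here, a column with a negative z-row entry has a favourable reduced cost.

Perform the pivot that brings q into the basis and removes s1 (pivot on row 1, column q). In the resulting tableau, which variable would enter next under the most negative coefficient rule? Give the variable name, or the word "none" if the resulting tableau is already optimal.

none

Pivot element 4. New z-row = old z-row − (-34/5)·(row 1/4).
Updated z-row coefficients: p: 0, q: 0, s1: 17/10, s2: 7/5, s3: 0.
No coefficient is strictly negative; the tableau after this pivot is optimal.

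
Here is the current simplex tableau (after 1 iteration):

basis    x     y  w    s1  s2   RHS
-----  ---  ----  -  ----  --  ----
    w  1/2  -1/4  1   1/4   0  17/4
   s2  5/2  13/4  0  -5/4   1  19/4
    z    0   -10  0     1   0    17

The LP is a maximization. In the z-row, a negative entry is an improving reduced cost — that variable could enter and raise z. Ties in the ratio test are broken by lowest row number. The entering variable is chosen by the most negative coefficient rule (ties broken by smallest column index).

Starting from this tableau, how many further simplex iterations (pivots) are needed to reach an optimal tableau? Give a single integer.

pivot: y in, s2 out → z = 411/13
pivot: s1 in, w out → z = 117
No improving column remains; optimal.

2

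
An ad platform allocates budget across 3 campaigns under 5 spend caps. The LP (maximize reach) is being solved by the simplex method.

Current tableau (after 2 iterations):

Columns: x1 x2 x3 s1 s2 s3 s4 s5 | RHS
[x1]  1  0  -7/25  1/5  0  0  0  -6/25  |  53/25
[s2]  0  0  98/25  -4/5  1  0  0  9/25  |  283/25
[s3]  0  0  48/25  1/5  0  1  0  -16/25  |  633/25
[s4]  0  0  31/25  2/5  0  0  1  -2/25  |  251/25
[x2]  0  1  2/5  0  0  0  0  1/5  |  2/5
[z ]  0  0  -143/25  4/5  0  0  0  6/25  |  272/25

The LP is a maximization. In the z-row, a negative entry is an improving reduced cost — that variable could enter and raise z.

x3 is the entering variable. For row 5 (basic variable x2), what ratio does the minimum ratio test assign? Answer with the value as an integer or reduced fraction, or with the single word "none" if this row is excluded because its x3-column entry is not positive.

1

Ratio = RHS / (x3 entry) = (2/5) / (2/5) = 1.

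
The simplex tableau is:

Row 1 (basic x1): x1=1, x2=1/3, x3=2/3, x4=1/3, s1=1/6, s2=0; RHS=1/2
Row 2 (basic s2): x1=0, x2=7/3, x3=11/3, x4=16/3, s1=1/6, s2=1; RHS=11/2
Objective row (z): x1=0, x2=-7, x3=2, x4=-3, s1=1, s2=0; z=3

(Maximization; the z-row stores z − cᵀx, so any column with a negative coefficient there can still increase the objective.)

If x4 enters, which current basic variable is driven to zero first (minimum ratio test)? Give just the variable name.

Ratios: row 1 (x1): (1/2)/(1/3) = 3/2; row 2 (s2): (11/2)/(16/3) = 33/32.
Minimum ratio 33/32 is in the s2 row, so s2 leaves.

s2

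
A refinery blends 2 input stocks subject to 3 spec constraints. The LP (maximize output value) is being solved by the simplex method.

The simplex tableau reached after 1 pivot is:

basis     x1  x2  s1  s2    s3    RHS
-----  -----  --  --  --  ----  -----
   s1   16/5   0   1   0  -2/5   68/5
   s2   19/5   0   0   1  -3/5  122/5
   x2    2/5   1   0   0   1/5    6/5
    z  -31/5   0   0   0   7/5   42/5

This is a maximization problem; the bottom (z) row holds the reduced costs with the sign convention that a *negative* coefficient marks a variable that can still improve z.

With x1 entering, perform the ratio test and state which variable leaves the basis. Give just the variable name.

Ratios: row 1 (s1): (68/5)/(16/5) = 17/4; row 2 (s2): (122/5)/(19/5) = 122/19; row 3 (x2): (6/5)/(2/5) = 3.
Minimum ratio 3 is in the x2 row, so x2 leaves.

x2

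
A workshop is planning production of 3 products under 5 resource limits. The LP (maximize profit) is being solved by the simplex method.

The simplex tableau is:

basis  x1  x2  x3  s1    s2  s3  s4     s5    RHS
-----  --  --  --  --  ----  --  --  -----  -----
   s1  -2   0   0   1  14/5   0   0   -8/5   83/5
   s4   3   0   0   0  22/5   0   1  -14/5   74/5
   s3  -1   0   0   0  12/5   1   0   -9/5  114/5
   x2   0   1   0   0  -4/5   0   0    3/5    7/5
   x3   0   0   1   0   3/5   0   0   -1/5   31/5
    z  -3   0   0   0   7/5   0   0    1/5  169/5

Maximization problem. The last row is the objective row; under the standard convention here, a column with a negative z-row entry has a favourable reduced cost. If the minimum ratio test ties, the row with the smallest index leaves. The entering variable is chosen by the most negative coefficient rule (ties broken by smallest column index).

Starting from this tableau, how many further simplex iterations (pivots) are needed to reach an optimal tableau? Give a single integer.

2

pivot: x1 in, s4 out → z = 243/5
pivot: s5 in, x2 out → z = 164/3
No improving column remains; optimal.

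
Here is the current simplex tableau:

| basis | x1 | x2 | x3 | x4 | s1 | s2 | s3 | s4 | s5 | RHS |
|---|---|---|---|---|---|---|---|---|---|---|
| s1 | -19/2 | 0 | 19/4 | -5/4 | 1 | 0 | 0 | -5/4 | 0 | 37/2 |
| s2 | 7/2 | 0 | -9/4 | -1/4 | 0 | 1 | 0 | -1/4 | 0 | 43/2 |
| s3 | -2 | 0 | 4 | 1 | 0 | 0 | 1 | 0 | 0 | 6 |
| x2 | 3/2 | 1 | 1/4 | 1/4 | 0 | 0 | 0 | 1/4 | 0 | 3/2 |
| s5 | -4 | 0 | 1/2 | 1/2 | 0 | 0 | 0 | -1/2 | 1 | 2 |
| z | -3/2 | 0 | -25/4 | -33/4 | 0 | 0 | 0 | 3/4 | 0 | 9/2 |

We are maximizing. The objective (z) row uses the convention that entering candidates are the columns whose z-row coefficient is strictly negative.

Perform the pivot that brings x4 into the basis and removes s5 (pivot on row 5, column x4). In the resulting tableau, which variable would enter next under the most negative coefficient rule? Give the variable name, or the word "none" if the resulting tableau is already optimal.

Pivot element 1/2. New z-row = old z-row − (-33/4)·(row 5/(1/2)).
Updated z-row coefficients: x1: -135/2, x2: 0, x3: 2, x4: 0, s1: 0, s2: 0, s3: 0, s4: -15/2, s5: 33/2.
The most negative is -135/2 in column x1, so x1 would enter next.

x1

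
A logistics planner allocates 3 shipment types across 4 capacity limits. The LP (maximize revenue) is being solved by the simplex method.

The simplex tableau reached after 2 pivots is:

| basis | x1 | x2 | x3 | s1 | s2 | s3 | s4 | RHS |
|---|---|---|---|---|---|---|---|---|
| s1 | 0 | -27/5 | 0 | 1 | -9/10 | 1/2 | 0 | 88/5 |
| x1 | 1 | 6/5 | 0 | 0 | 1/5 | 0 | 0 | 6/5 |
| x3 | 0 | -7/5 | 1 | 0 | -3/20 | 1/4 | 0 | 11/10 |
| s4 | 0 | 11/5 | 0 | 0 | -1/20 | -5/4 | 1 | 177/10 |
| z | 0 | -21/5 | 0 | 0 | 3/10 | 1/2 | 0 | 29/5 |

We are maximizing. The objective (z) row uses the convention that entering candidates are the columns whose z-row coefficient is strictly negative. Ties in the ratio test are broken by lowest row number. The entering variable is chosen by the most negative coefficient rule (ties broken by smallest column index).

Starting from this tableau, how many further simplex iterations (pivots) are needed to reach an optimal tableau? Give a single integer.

1

pivot: x2 in, x1 out → z = 10
No improving column remains; optimal.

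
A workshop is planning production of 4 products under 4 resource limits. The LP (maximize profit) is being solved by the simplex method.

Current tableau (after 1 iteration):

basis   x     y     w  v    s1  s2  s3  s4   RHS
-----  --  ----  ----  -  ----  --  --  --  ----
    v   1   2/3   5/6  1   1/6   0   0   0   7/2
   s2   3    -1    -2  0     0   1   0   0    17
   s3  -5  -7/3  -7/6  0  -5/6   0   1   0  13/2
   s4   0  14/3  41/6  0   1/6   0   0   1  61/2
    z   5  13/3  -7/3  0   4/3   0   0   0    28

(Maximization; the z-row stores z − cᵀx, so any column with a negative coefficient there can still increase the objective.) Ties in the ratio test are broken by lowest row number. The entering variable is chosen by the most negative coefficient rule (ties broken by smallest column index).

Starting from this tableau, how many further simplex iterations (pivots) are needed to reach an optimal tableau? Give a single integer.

1

pivot: w in, v out → z = 189/5
No improving column remains; optimal.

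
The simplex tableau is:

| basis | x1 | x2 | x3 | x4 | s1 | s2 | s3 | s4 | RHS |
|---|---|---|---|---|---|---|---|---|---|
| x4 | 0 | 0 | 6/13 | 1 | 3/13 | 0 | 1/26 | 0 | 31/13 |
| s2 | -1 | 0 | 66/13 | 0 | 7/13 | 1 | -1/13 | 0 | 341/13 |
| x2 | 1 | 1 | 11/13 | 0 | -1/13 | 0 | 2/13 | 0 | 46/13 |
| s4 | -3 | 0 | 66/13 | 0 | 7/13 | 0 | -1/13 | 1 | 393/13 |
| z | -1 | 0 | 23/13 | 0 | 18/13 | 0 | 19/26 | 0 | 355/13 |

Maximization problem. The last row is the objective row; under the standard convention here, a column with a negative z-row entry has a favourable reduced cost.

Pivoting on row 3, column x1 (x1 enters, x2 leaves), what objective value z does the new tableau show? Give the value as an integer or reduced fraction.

Minimum ratio for x1: (46/13)/1 = 46/13.
z changes by −(z-row coeff of x1)·ratio = −(-1)·(46/13) = 46/13.
New z = 355/13 + (46/13) = 401/13.

401/13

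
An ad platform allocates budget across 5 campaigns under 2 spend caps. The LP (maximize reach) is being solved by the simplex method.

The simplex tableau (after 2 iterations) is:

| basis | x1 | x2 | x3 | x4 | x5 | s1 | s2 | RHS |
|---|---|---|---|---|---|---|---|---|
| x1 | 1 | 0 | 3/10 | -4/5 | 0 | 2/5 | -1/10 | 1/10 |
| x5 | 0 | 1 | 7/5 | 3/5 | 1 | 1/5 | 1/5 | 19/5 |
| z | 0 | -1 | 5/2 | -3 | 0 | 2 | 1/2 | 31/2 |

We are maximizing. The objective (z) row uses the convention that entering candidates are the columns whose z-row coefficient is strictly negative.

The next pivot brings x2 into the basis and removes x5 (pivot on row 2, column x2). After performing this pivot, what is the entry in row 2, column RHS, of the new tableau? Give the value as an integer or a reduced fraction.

Pivot element is row 2, column x2: 1.
Normalize row 2: new (row 2, RHS) = (19/5)/1 = 19/5.
Row 2 is the pivot row, so the entry is 19/5.

19/5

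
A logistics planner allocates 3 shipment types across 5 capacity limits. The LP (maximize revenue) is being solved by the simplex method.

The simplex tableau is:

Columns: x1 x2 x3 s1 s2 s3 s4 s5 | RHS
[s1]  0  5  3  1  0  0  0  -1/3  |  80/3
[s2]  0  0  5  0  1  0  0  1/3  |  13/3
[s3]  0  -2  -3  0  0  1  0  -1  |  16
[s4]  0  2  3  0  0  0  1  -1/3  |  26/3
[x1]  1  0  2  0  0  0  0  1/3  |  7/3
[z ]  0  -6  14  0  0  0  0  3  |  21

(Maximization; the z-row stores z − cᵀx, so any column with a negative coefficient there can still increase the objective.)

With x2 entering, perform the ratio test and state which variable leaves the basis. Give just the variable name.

Ratios: row 1 (s1): (80/3)/5 = 16/3; row 2 (s2): entry 0 ≤ 0, skip; row 3 (s3): entry -2 ≤ 0, skip; row 4 (s4): (26/3)/2 = 13/3; row 5 (x1): entry 0 ≤ 0, skip.
Minimum ratio 13/3 is in the s4 row, so s4 leaves.

s4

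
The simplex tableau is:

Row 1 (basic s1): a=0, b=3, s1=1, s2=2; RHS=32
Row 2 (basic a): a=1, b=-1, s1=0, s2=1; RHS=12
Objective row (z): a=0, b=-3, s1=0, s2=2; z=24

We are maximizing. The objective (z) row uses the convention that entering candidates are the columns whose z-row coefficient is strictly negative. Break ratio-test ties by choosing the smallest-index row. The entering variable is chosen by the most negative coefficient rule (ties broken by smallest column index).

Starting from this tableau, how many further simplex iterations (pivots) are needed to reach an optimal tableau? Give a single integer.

1

pivot: b in, s1 out → z = 56
No improving column remains; optimal.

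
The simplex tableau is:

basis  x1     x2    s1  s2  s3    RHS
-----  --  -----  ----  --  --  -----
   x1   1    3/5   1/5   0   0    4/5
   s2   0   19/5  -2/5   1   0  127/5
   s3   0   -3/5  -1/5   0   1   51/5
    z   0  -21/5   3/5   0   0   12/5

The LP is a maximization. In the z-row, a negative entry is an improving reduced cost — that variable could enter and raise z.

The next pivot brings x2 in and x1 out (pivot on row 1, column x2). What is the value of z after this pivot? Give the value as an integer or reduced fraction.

Minimum ratio for x2: (4/5)/(3/5) = 4/3.
z changes by −(z-row coeff of x2)·ratio = −(-21/5)·(4/3) = 28/5.
New z = 12/5 + (28/5) = 8.

8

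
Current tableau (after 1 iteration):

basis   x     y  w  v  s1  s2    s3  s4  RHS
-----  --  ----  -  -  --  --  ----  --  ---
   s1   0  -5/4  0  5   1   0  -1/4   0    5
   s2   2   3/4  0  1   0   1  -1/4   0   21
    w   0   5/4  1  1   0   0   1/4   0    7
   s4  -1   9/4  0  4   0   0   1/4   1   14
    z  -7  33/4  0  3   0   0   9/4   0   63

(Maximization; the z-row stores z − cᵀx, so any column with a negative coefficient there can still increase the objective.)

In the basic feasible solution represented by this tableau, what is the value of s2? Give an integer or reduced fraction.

21

s2 is basic (row 2); its value is the RHS of that row: 21.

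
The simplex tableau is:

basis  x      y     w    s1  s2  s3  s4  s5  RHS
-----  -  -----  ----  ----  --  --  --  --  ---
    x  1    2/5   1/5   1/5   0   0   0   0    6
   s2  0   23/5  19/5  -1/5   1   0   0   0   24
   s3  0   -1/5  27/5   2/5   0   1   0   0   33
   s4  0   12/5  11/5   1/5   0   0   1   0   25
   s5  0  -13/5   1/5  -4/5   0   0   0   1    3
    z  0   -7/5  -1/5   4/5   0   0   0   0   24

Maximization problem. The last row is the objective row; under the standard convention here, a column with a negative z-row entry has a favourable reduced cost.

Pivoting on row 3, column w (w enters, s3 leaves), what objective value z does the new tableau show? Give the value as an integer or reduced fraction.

227/9

Minimum ratio for w: 33/(27/5) = 55/9.
z changes by −(z-row coeff of w)·ratio = −(-1/5)·(55/9) = 11/9.
New z = 24 + (11/9) = 227/9.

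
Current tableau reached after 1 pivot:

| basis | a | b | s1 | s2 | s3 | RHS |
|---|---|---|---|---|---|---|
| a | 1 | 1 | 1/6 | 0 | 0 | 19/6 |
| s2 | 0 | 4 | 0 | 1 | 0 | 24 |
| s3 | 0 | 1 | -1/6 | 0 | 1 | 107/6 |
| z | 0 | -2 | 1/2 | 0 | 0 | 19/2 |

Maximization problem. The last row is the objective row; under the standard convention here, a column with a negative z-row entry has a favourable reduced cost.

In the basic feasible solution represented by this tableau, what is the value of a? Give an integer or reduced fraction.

19/6

a is basic (row 1); its value is the RHS of that row: 19/6.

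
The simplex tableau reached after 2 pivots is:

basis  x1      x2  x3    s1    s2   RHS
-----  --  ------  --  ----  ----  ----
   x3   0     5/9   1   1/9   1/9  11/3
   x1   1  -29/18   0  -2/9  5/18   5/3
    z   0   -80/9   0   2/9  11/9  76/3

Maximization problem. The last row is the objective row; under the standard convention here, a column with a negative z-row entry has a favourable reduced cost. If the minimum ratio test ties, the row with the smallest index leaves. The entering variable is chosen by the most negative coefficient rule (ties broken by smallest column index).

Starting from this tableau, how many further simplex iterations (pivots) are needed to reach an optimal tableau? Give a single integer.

pivot: x2 in, x3 out → z = 84
No improving column remains; optimal.

1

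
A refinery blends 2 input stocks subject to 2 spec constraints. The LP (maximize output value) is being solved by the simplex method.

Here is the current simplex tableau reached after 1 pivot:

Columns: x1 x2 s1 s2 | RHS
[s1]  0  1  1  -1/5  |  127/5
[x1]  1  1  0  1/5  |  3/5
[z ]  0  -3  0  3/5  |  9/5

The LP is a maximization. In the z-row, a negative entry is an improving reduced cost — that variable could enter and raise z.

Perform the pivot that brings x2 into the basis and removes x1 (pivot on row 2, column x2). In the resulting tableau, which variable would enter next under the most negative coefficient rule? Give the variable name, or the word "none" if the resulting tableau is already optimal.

none

Pivot element 1. New z-row = old z-row − (-3)·(row 2/1).
Updated z-row coefficients: x1: 3, x2: 0, s1: 0, s2: 6/5.
No coefficient is strictly negative; the tableau after this pivot is optimal.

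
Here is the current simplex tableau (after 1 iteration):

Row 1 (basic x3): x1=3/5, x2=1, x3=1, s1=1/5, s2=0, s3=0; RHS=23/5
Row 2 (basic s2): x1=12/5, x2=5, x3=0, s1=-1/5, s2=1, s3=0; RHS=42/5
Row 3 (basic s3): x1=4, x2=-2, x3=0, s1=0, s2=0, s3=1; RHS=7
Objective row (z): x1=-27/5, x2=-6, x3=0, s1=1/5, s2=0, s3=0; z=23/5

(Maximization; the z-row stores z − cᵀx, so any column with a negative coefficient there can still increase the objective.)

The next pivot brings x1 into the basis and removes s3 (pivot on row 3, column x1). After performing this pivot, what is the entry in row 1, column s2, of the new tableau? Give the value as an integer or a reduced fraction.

Pivot element is row 3, column x1: 4.
Normalize row 3: new (row 3, s2) = 0/4 = 0.
row 1 ← row 1 − (3/5)·(new row 3): 0 − (3/5)·0 = 0.

0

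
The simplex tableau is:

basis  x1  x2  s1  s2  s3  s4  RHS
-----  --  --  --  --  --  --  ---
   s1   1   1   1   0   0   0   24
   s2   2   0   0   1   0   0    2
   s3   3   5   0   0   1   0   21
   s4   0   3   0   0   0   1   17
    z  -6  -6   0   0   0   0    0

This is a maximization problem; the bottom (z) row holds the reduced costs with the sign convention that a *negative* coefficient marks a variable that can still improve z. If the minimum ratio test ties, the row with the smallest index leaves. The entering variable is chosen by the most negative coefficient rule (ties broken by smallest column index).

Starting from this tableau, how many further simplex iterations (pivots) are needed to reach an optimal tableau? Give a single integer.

pivot: x1 in, s2 out → z = 6
pivot: x2 in, s3 out → z = 138/5
No improving column remains; optimal.

2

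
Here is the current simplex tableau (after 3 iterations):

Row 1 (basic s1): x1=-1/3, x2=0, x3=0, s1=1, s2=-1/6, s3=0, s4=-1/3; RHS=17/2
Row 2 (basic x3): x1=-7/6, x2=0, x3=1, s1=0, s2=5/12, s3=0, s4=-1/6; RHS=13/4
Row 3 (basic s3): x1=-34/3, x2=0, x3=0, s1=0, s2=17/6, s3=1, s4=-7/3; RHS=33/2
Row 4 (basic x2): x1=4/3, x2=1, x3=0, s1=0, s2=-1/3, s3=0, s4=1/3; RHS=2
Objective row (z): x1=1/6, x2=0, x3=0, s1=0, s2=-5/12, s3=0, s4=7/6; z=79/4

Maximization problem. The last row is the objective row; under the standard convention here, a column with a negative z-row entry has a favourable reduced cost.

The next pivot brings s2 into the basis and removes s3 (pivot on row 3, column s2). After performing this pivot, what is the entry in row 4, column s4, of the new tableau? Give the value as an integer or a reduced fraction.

1/17

Pivot element is row 3, column s2: 17/6.
Normalize row 3: new (row 3, s4) = (-7/3)/(17/6) = -14/17.
row 4 ← row 4 − (-1/3)·(new row 3): 1/3 − (-1/3)·(-14/17) = 1/17.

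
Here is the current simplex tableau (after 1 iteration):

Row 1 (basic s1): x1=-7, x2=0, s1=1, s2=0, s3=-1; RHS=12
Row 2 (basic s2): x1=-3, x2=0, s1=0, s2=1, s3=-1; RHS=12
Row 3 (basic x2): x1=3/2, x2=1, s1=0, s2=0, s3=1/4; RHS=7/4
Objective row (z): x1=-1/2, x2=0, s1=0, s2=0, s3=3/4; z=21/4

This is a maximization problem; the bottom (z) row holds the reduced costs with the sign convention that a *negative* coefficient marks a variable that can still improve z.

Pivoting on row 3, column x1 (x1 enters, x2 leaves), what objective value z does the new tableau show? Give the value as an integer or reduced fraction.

35/6

Minimum ratio for x1: (7/4)/(3/2) = 7/6.
z changes by −(z-row coeff of x1)·ratio = −(-1/2)·(7/6) = 7/12.
New z = 21/4 + (7/12) = 35/6.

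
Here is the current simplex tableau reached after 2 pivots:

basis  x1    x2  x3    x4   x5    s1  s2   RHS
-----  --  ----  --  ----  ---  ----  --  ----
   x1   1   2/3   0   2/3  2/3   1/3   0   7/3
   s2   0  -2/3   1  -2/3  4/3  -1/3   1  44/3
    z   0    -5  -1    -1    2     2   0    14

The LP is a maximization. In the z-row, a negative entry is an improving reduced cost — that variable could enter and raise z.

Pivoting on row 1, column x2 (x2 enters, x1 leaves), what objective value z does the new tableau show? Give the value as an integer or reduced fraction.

63/2

Minimum ratio for x2: (7/3)/(2/3) = 7/2.
z changes by −(z-row coeff of x2)·ratio = −(-5)·(7/2) = 35/2.
New z = 14 + (35/2) = 63/2.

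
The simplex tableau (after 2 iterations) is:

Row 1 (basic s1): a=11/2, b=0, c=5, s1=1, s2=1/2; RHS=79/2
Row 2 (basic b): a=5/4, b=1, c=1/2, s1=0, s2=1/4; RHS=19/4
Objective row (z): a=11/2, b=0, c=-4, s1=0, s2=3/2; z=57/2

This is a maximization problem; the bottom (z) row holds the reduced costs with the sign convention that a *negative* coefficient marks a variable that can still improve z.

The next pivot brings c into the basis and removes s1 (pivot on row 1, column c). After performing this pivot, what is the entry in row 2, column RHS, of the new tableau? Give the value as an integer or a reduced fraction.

4/5

Pivot element is row 1, column c: 5.
Normalize row 1: new (row 1, RHS) = (79/2)/5 = 79/10.
row 2 ← row 2 − (1/2)·(new row 1): 19/4 − (1/2)·(79/10) = 4/5.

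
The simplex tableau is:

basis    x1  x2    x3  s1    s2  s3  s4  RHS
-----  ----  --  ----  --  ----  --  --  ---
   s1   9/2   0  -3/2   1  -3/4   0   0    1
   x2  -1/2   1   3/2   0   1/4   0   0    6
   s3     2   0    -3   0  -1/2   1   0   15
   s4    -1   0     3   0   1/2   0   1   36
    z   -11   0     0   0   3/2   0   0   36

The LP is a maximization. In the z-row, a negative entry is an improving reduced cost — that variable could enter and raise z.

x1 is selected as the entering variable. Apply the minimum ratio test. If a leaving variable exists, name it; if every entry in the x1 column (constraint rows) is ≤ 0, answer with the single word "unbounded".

s1

Ratios: row 1 (s1): 1/(9/2) = 2/9; row 2 (x2): entry -1/2 ≤ 0, skip; row 3 (s3): 15/2 = 15/2; row 4 (s4): entry -1 ≤ 0, skip.
Minimum ratio is in the s1 row, so s1 leaves.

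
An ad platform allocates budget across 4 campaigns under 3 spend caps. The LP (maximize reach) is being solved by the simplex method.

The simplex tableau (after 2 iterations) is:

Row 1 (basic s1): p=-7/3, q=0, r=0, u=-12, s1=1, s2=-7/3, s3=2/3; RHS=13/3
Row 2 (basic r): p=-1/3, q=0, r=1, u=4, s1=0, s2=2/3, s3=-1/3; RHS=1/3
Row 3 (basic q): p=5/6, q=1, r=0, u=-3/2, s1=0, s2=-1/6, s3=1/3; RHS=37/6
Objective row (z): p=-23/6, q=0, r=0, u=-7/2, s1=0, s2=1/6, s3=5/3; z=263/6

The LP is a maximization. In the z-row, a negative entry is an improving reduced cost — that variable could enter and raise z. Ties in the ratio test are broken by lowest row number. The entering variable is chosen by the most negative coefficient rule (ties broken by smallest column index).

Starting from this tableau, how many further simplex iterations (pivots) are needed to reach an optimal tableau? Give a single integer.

2

pivot: p in, q out → z = 361/5
pivot: u in, r out → z = 1373/17
No improving column remains; optimal.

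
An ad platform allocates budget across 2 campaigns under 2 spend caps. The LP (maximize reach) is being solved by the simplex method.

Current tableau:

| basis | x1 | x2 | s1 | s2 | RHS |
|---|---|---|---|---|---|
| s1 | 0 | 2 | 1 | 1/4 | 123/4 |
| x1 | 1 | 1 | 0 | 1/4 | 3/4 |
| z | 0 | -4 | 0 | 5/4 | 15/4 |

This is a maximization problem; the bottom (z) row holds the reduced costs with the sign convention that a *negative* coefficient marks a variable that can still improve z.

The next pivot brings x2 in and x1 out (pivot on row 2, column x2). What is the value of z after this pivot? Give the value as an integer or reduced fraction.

Minimum ratio for x2: (3/4)/1 = 3/4.
z changes by −(z-row coeff of x2)·ratio = −(-4)·(3/4) = 3.
New z = 15/4 + 3 = 27/4.

27/4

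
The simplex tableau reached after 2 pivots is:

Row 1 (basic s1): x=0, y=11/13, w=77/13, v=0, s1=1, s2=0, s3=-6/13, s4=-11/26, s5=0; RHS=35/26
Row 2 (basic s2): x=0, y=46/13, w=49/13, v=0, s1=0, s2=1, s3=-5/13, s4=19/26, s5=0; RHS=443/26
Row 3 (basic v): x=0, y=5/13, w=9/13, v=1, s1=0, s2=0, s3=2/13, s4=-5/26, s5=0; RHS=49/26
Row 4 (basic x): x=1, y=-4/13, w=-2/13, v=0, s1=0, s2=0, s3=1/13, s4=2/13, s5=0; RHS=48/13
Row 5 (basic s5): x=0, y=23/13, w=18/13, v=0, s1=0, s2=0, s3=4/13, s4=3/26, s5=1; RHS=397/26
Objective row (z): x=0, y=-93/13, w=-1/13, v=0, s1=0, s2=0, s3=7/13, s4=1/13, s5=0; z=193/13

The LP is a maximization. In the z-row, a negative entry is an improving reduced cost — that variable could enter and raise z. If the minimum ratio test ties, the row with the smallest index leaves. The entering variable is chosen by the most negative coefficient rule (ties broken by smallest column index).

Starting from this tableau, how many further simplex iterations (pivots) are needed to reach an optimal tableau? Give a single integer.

pivot: y in, s1 out → z = 577/22
pivot: s4 in, s2 out → z = 211/5
pivot: s3 in, v out → z = 232/5
No improving column remains; optimal.

3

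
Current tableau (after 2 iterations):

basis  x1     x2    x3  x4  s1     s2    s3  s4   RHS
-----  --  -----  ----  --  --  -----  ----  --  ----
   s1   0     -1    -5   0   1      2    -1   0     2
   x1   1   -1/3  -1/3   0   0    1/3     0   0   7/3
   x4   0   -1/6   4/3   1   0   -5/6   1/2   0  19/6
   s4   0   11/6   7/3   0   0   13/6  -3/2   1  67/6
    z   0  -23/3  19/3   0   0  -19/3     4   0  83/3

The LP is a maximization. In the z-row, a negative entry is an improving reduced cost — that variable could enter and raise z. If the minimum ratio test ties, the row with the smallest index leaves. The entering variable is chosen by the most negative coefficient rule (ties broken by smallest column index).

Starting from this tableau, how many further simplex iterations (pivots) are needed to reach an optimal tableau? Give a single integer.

3

pivot: x2 in, s4 out → z = 818/11
pivot: s3 in, x4 out → z = 201/2
pivot: s2 in, x1 out → z = 138
No improving column remains; optimal.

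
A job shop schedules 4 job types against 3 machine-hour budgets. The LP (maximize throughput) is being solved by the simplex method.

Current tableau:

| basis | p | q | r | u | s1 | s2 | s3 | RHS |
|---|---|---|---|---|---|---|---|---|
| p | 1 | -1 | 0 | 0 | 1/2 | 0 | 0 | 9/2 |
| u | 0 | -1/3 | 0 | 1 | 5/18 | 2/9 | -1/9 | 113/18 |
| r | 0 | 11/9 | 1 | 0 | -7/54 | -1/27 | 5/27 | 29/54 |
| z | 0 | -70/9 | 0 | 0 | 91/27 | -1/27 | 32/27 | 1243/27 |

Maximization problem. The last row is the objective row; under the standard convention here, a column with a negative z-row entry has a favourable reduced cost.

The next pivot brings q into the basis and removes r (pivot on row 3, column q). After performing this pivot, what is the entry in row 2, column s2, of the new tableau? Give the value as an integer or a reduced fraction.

7/33

Pivot element is row 3, column q: 11/9.
Normalize row 3: new (row 3, s2) = (-1/27)/(11/9) = -1/33.
row 2 ← row 2 − (-1/3)·(new row 3): 2/9 − (-1/3)·(-1/33) = 7/33.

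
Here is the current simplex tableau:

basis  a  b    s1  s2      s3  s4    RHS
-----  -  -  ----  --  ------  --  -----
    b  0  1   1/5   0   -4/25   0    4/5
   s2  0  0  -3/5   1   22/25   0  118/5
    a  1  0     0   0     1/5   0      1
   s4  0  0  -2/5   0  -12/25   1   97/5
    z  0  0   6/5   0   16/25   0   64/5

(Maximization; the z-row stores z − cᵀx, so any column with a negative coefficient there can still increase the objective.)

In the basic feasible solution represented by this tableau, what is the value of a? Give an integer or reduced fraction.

1

a is basic (row 3); its value is the RHS of that row: 1.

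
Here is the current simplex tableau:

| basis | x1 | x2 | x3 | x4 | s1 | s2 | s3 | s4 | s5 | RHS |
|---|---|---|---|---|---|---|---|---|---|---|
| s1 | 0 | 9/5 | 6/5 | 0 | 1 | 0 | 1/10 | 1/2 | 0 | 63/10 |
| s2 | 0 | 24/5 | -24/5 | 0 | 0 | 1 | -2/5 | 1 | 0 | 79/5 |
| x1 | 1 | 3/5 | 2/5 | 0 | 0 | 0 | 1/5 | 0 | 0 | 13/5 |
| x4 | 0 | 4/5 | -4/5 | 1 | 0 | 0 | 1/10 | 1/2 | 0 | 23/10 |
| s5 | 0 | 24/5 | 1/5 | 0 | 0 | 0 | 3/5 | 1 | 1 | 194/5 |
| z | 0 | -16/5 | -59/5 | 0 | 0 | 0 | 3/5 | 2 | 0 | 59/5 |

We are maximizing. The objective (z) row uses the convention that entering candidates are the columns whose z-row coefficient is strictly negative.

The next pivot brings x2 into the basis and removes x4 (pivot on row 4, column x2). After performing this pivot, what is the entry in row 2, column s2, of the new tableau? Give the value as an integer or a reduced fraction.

1

Pivot element is row 4, column x2: 4/5.
Normalize row 4: new (row 4, s2) = 0/(4/5) = 0.
row 2 ← row 2 − (24/5)·(new row 4): 1 − (24/5)·0 = 1.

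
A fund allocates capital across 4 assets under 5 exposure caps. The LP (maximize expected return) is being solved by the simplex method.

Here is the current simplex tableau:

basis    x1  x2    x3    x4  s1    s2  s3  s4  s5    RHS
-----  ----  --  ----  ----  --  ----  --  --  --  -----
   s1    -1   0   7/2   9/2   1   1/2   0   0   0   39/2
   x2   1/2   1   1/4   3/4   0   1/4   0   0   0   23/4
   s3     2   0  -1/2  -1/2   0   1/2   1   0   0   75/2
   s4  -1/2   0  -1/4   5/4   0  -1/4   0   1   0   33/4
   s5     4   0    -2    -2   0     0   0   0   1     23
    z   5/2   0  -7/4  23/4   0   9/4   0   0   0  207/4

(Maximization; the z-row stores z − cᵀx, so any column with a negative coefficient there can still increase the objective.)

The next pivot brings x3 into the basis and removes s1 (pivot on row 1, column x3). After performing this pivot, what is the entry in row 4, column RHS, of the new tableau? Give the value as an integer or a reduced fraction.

Pivot element is row 1, column x3: 7/2.
Normalize row 1: new (row 1, RHS) = (39/2)/(7/2) = 39/7.
row 4 ← row 4 − (-1/4)·(new row 1): 33/4 − (-1/4)·(39/7) = 135/14.

135/14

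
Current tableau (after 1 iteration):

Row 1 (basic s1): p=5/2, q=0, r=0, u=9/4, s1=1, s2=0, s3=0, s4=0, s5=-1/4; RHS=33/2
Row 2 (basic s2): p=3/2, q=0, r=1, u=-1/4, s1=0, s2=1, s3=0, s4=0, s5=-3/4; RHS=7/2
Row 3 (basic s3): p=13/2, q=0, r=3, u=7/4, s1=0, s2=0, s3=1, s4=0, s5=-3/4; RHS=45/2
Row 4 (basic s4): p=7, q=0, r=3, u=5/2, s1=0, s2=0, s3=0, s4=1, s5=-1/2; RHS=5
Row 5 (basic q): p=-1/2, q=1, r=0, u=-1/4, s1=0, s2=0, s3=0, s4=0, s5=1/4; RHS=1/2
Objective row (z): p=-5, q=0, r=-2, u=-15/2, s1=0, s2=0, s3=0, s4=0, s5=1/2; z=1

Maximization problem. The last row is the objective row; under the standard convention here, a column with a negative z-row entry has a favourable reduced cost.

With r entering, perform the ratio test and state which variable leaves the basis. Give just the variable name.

s4

Ratios: row 1 (s1): entry 0 ≤ 0, skip; row 2 (s2): (7/2)/1 = 7/2; row 3 (s3): (45/2)/3 = 15/2; row 4 (s4): 5/3 = 5/3; row 5 (q): entry 0 ≤ 0, skip.
Minimum ratio 5/3 is in the s4 row, so s4 leaves.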